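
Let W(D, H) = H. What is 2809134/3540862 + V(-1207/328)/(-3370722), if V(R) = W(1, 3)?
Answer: 1578133192027/1989210240394 ≈ 0.79335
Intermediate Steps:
V(R) = 3
2809134/3540862 + V(-1207/328)/(-3370722) = 2809134/3540862 + 3/(-3370722) = 2809134*(1/3540862) + 3*(-1/3370722) = 1404567/1770431 - 1/1123574 = 1578133192027/1989210240394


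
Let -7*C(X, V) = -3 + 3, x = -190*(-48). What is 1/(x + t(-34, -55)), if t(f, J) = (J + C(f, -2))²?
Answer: 1/12145 ≈ 8.2338e-5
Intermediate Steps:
x = 9120
C(X, V) = 0 (C(X, V) = -(-3 + 3)/7 = -⅐*0 = 0)
t(f, J) = J² (t(f, J) = (J + 0)² = J²)
1/(x + t(-34, -55)) = 1/(9120 + (-55)²) = 1/(9120 + 3025) = 1/12145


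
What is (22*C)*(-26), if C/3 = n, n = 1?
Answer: -1716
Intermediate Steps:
C = 3 (C = 3*1 = 3)
(22*C)*(-26) = (22*3)*(-26) = 66*(-26) = -1716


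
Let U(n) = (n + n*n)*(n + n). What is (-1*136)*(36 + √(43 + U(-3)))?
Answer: -4896 - 136*√7 ≈ -5255.8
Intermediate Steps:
U(n) = 2*n*(n + n²) (U(n) = (n + n²)*(2*n) = 2*n*(n + n²))
(-1*136)*(36 + √(43 + U(-3))) = (-1*136)*(36 + √(43 + 2*(-3)²*(1 - 3))) = -136*(36 + √(43 + 2*9*(-2))) = -136*(36 + √(43 - 36)) = -136*(36 + √7) = -4896 - 136*√7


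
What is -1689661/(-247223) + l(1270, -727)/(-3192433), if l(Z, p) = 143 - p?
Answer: 5393914451203/789242863559 ≈ 6.8343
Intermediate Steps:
-1689661/(-247223) + l(1270, -727)/(-3192433) = -1689661/(-247223) + (143 - 1*(-727))/(-3192433) = -1689661*(-1/247223) + (143 + 727)*(-1/3192433) = 1689661/247223 + 870*(-1/3192433) = 1689661/247223 - 870/3192433 = 5393914451203/789242863559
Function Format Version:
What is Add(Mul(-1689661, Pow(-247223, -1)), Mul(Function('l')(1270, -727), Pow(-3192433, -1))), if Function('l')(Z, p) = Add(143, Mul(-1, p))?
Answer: Rational(5393914451203, 789242863559) ≈ 6.8343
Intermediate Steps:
Add(Mul(-1689661, Pow(-247223, -1)), Mul(Function('l')(1270, -727), Pow(-3192433, -1))) = Add(Mul(-1689661, Pow(-247223, -1)), Mul(Add(143, Mul(-1, -727)), Pow(-3192433, -1))) = Add(Mul(-1689661, Rational(-1, 247223)), Mul(Add(143, 727), Rational(-1, 3192433))) = Add(Rational(1689661, 247223), Mul(870, Rational(-1, 3192433))) = Add(Rational(1689661, 247223), Rational(-870, 3192433)) = Rational(5393914451203, 789242863559)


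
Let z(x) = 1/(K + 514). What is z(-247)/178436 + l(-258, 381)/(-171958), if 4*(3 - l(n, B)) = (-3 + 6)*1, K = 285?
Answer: -320611361/24516114652712 ≈ -1.3078e-5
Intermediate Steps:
l(n, B) = 9/4 (l(n, B) = 3 - (-3 + 6)/4 = 3 - 3/4 = 3 - ¼*3 = 3 - ¾ = 9/4)
z(x) = 1/799 (z(x) = 1/(285 + 514) = 1/799)
z(-247)/178436 + l(-258, 381)/(-171958) = (1/799)/178436 + (9/4)/(-171958) = (1/799)*(1/178436) + (9/4)*(-1/171958) = 1/142570364 - 9/687832 = -320611361/24516114652712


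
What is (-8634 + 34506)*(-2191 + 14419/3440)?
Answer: -12164078157/215 ≈ -5.6577e+7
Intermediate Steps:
(-8634 + 34506)*(-2191 + 14419/3440) = 25872*(-2191 + 14419*(1/3440)) = 25872*(-2191 + 14419/3440) = 25872*(-7522621/3440) = -12164078157/215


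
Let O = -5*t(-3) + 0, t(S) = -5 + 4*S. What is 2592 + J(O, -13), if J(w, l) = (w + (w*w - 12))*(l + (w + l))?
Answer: 433174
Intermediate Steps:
O = 85 (O = -5*(-5 + 4*(-3)) + 0 = -5*(-5 - 12) + 0 = -5*(-17) + 0 = 85 + 0 = 85)
J(w, l) = (w + 2*l)*(-12 + w + w²) (J(w, l) = (w + (w² - 12))*(l + (l + w)) = (w + (-12 + w²))*(w + 2*l) = (-12 + w + w²)*(w + 2*l) = (w + 2*l)*(-12 + w + w²))
2592 + J(O, -13) = 2592 + (85² + 85³ - 24*(-13) - 12*85 + 2*(-13)*85 + 2*(-13)*85²) = 2592 + (7225 + 614125 + 312 - 1020 - 2210 + 2*(-13)*7225) = 2592 + (7225 + 614125 + 312 - 1020 - 2210 - 187850) = 2592 + 430582 = 433174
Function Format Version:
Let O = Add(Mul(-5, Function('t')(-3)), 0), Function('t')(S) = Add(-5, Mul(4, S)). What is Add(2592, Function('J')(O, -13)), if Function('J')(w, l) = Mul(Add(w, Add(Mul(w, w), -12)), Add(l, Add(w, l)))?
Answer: 433174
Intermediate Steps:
O = 85 (O = Add(Mul(-5, Add(-5, Mul(4, -3))), 0) = Add(Mul(-5, Add(-5, -12)), 0) = Add(Mul(-5, -17), 0) = Add(85, 0) = 85)
Function('J')(w, l) = Mul(Add(w, Mul(2, l)), Add(-12, w, Pow(w, 2))) (Function('J')(w, l) = Mul(Add(w, Add(Pow(w, 2), -12)), Add(l, Add(l, w))) = Mul(Add(w, Add(-12, Pow(w, 2))), Add(w, Mul(2, l))) = Mul(Add(-12, w, Pow(w, 2)), Add(w, Mul(2, l))) = Mul(Add(w, Mul(2, l)), Add(-12, w, Pow(w, 2))))
Add(2592, Function('J')(O, -13)) = Add(2592, Add(Pow(85, 2), Pow(85, 3), Mul(-24, -13), Mul(-12, 85), Mul(2, -13, 85), Mul(2, -13, Pow(85, 2)))) = Add(2592, Add(7225, 614125, 312, -1020, -2210, Mul(2, -13, 7225))) = Add(2592, Add(7225, 614125, 312, -1020, -2210, -187850)) = Add(2592, 430582) = 433174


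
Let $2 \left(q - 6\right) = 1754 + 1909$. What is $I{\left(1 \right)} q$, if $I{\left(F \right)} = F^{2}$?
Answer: $\frac{3675}{2} \approx 1837.5$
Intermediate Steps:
$q = \frac{3675}{2}$ ($q = 6 + \frac{1754 + 1909}{2} = 6 + \frac{1}{2} \cdot 3663 = 6 + \frac{3663}{2} = \frac{3675}{2} \approx 1837.5$)
$I{\left(1 \right)} q = 1^{2} \cdot \frac{3675}{2} = 1 \cdot \frac{3675}{2} = \frac{3675}{2}$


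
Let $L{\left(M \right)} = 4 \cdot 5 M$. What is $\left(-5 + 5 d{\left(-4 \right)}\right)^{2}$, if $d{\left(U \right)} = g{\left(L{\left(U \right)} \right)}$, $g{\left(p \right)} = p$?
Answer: $164025$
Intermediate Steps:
$L{\left(M \right)} = 20 M$
$d{\left(U \right)} = 20 U$
$\left(-5 + 5 d{\left(-4 \right)}\right)^{2} = \left(-5 + 5 \cdot 20 \left(-4\right)\right)^{2} = \left(-5 + 5 \left(-80\right)\right)^{2} = \left(-5 - 400\right)^{2} = \left(-405\right)^{2} = 164025$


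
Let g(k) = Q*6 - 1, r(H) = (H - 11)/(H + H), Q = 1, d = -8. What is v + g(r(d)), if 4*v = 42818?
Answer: 21419/2 ≈ 10710.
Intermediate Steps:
v = 21409/2 (v = (1/4)*42818 = 21409/2 ≈ 10705.)
r(H) = (-11 + H)/(2*H) (r(H) = (-11 + H)/((2*H)) = (-11 + H)*(1/(2*H)) = (-11 + H)/(2*H))
g(k) = 5 (g(k) = 1*6 - 1 = 6 - 1 = 5)
v + g(r(d)) = 21409/2 + 5 = 21419/2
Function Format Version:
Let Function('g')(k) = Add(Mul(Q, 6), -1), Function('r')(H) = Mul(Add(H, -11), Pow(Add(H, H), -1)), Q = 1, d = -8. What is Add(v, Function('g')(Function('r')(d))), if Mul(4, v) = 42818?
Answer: Rational(21419, 2) ≈ 10710.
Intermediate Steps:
v = Rational(21409, 2) (v = Mul(Rational(1, 4), 42818) = Rational(21409, 2) ≈ 10705.)
Function('r')(H) = Mul(Rational(1, 2), Pow(H, -1), Add(-11, H)) (Function('r')(H) = Mul(Add(-11, H), Pow(Mul(2, H), -1)) = Mul(Add(-11, H), Mul(Rational(1, 2), Pow(H, -1))) = Mul(Rational(1, 2), Pow(H, -1), Add(-11, H)))
Function('g')(k) = 5 (Function('g')(k) = Add(Mul(1, 6), -1) = Add(6, -1) = 5)
Add(v, Function('g')(Function('r')(d))) = Add(Rational(21409, 2), 5) = Rational(21419, 2)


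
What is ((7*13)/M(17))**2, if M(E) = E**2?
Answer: 8281/83521 ≈ 0.099149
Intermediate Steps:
((7*13)/M(17))**2 = ((7*13)/(17**2))**2 = (91/289)**2 = 8281/83521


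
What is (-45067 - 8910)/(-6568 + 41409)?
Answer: -53977/34841 ≈ -1.5492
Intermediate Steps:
(-45067 - 8910)/(-6568 + 41409) = -53977/34841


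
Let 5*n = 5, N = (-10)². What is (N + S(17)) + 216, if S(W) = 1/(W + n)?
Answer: 5689/18 ≈ 316.06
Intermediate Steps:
N = 100
n = 1 (n = (⅕)*5 = 1)
S(W) = 1/(1 + W) (S(W) = 1/(W + 1) = 1/(1 + W))
(N + S(17)) + 216 = (100 + 1/(1 + 17)) + 216 = (100 + 1/18) + 216 = 1801/18 + 216 = 5689/18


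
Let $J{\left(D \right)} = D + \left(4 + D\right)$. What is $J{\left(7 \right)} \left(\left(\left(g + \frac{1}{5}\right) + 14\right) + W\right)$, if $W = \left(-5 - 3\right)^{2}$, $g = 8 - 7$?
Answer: $\frac{7128}{5} \approx 1425.6$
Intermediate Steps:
$J{\left(D \right)} = 4 + 2 D$
$g = 1$ ($g = 8 - 7 = 1$)
$W = 64$ ($W = \left(-8\right)^{2} = 64$)
$J{\left(7 \right)} \left(\left(\left(g + \frac{1}{5}\right) + 14\right) + W\right) = \left(4 + 2 \cdot 7\right) \left(\left(\left(1 + \frac{1}{5}\right) + 14\right) + 64\right) = \left(4 + 14\right) \left(\left(\left(1 + \frac{1}{5}\right) + 14\right) + 64\right) = 18 \left(\left(\frac{6}{5} + 14\right) + 64\right) = 18 \left(\frac{76}{5} + 64\right) = 18 \cdot \frac{396}{5} = \frac{7128}{5}$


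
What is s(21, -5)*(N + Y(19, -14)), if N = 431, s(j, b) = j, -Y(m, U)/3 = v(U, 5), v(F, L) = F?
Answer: 9933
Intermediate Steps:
Y(m, U) = -3*U
s(21, -5)*(N + Y(19, -14)) = 21*(431 - 3*(-14)) = 21*(431 + 42) = 21*473 = 9933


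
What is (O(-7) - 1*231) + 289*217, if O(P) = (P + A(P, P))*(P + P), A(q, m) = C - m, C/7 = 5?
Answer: 61992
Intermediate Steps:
C = 35 (C = 7*5 = 35)
A(q, m) = 35 - m
O(P) = 70*P (O(P) = (P + (35 - P))*(P + P) = 35*(2*P) = 70*P)
(O(-7) - 1*231) + 289*217 = (70*(-7) - 1*231) + 289*217 = (-490 - 231) + 62713 = -721 + 62713 = 61992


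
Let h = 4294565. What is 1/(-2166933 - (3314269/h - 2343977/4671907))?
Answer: -20063808285455/43476933697020815493 ≈ -4.6148e-7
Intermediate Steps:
1/(-2166933 - (3314269/h - 2343977/4671907)) = 1/(-2166933 - (3314269/4294565 - 2343977/4671907)) = 1/(-2166933 - 1*5417594955978/20063808285455) = 1/(-2166933 - 5417594955978/20063808285455) = 1/(-43476933697020815493/20063808285455) = -20063808285455/43476933697020815493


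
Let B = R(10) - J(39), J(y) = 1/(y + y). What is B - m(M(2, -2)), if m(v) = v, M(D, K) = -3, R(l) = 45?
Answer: 3743/78 ≈ 47.987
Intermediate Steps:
J(y) = 1/(2*y)
B = 3509/78 (B = 45 - 1/(2*39) = 45 - 1*1/78 = 45 - 1/78 = 3509/78 ≈ 44.987)
B - m(M(2, -2)) = 3509/78 - 1*(-3) = 3509/78 + 3 = 3743/78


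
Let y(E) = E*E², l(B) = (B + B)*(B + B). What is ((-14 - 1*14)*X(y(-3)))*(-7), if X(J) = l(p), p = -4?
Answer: 12544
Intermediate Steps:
l(B) = 4*B² (l(B) = (2*B)*(2*B) = 4*B²)
y(E) = E³
X(J) = 64 (X(J) = 4*(-4)² = 4*16 = 64)
((-14 - 1*14)*X(y(-3)))*(-7) = ((-14 - 1*14)*64)*(-7) = ((-14 - 14)*64)*(-7) = -28*64*(-7) = -1792*(-7) = 12544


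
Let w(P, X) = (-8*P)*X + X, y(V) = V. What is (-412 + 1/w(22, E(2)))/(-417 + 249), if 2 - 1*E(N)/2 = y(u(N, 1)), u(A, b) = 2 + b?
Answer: 144199/58800 ≈ 2.4524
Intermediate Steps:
E(N) = -2 (E(N) = 4 - 2*(2 + 1) = 4 - 2*3 = 4 - 6 = -2)
w(P, X) = X - 8*P*X (w(P, X) = -8*P*X + X = X - 8*P*X)
(-412 + 1/w(22, E(2)))/(-417 + 249) = (-412 + 1/(-2*(1 - 8*22)))/(-417 + 249) = (-412 + 1/(-2*(1 - 176)))/(-168) = (-412 + 1/(-2*(-175)))*(-1/168) = (-412 + 1/350)*(-1/168) = -144199/350*(-1/168) = 144199/58800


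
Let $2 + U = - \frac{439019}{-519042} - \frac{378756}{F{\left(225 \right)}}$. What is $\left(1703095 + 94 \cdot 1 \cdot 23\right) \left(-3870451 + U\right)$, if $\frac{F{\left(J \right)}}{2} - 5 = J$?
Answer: $- \frac{131347863037950322317}{19896610} \approx -6.6015 \cdot 10^{12}$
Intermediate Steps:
$F{\left(J \right)} = 10 + 2 J$
$U = - \frac{49216460413}{59689830}$ ($U = -2 - \left(- \frac{439019}{519042} + \frac{378756}{10 + 2 \cdot 225}\right) = -2 - \left(- \frac{439019}{519042} + \frac{378756}{10 + 450}\right) = -2 + \left(\frac{439019}{519042} - \frac{378756}{460}\right) = -2 + \left(\frac{439019}{519042} - \frac{94689}{115}\right) = -2 - \frac{49097080753}{59689830} = - \frac{49216460413}{59689830} \approx -824.54$)
$\left(1703095 + 94 \cdot 1 \cdot 23\right) \left(-3870451 + U\right) = \left(1703095 + 94 \cdot 1 \cdot 23\right) \left(-3870451 - \frac{49216460413}{59689830}\right) = \left(1703095 + 94 \cdot 23\right) \left(- \frac{231075778673743}{59689830}\right) = \left(1703095 + 2162\right) \left(- \frac{231075778673743}{59689830}\right) = 1705257 \left(- \frac{231075778673743}{59689830}\right) = - \frac{131347863037950322317}{19896610}$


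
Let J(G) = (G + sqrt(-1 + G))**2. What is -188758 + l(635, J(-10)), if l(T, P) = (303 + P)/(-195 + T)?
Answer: -83053217/440 + (10 - I*sqrt(11))**2/440 ≈ -1.8876e+5 - 0.15076*I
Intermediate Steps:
l(T, P) = (303 + P)/(-195 + T)
-188758 + l(635, J(-10)) = -188758 + (303 + (-10 + sqrt(-1 - 10))**2)/(-195 + 635) = -188758 + (303 + (-10 + sqrt(-11))**2)/440 = -188758 + (303 + (-10 + I*sqrt(11))**2)/440 = -188758 + (303/440 + (-10 + I*sqrt(11))**2/440) = -83053217/440 + (-10 + I*sqrt(11))**2/440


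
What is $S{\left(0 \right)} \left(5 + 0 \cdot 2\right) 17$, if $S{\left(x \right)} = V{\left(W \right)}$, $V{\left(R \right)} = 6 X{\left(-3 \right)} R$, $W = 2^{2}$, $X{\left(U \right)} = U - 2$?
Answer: $-10200$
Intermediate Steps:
$X{\left(U \right)} = -2 + U$ ($X{\left(U \right)} = U - 2 = -2 + U$)
$W = 4$
$V{\left(R \right)} = - 30 R$ ($V{\left(R \right)} = 6 \left(-2 - 3\right) R = 6 \left(-5\right) R = - 30 R$)
$S{\left(x \right)} = -120$ ($S{\left(x \right)} = \left(-30\right) 4 = -120$)
$S{\left(0 \right)} \left(5 + 0 \cdot 2\right) 17 = - 120 \left(5 + 0 \cdot 2\right) 17 = - 120 \left(5 + 0\right) 17 = \left(-120\right) 5 \cdot 17 = \left(-600\right) 17 = -10200$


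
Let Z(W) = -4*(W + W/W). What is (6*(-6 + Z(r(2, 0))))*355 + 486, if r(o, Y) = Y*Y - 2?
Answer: -3774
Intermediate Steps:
r(o, Y) = -2 + Y**2 (r(o, Y) = Y**2 - 2 = -2 + Y**2)
Z(W) = -4 - 4*W (Z(W) = -4*(W + 1) = -4*(1 + W) = -4 - 4*W)
(6*(-6 + Z(r(2, 0))))*355 + 486 = (6*(-6 + (-4 - 4*(-2 + 0**2))))*355 + 486 = (6*(-6 + (-4 - 4*(-2 + 0))))*355 + 486 = (6*(-6 + (-4 - 4*(-2))))*355 + 486 = (6*(-6 + (-4 + 8)))*355 + 486 = (6*(-6 + 4))*355 + 486 = (6*(-2))*355 + 486 = -12*355 + 486 = -4260 + 486 = -3774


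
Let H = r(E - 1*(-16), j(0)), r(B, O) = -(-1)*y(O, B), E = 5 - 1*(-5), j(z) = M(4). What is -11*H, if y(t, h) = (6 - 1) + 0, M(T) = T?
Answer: -55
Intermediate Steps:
j(z) = 4
y(t, h) = 5 (y(t, h) = 5 + 0 = 5)
E = 10 (E = 5 + 5 = 10)
r(B, O) = 5 (r(B, O) = -(-1)*5 = -1*(-5) = 5)
H = 5
-11*H = -11*5 = -55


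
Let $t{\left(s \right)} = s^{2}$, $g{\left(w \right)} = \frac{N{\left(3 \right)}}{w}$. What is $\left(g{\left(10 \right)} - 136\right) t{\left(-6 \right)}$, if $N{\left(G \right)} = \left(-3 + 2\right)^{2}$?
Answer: $- \frac{24462}{5} \approx -4892.4$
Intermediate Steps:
$N{\left(G \right)} = 1$ ($N{\left(G \right)} = \left(-1\right)^{2} = 1$)
$g{\left(w \right)} = \frac{1}{w}$ ($g{\left(w \right)} = 1 \frac{1}{w} = \frac{1}{w}$)
$\left(g{\left(10 \right)} - 136\right) t{\left(-6 \right)} = \left(\frac{1}{10} - 136\right) \left(-6\right)^{2} = \left(\frac{1}{10} - 136\right) 36 = \left(- \frac{1359}{10}\right) 36 = - \frac{24462}{5}$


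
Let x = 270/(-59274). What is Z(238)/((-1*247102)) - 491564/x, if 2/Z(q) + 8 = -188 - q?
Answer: 86797615541005783/804317010 ≈ 1.0791e+8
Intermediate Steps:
x = -15/3293 (x = 270*(-1/59274) = -15/3293 ≈ -0.0045551)
Z(q) = 2/(-196 - q) (Z(q) = 2/(-8 + (-188 - q)) = 2/(-196 - q))
Z(238)/((-1*247102)) - 491564/x = (-2/(196 + 238))/((-1*247102)) - 491564/(-15/3293) = -2/434/(-247102) - 491564*(-3293/15) = -2*1/434*(-1/247102) + 1618720252/15 = -1/217*(-1/247102) + 1618720252/15 = 1/53621134 + 1618720252/15 = 86797615541005783/804317010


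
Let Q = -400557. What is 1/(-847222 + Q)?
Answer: -1/1247779 ≈ -8.0142e-7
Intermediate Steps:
1/(-847222 + Q) = 1/(-847222 - 400557) = 1/(-1247779) = -1/1247779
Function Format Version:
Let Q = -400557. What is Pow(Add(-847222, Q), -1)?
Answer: Rational(-1, 1247779) ≈ -8.0142e-7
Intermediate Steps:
Pow(Add(-847222, Q), -1) = Pow(Add(-847222, -400557), -1) = Pow(-1247779, -1) = Rational(-1, 1247779)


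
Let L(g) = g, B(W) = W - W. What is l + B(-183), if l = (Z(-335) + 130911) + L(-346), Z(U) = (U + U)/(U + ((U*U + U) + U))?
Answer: 21673789/166 ≈ 1.3057e+5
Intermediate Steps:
B(W) = 0
Z(U) = 2*U/(U**2 + 3*U) (Z(U) = (2*U)/(U + ((U**2 + U) + U)) = (2*U)/(U + ((U + U**2) + U)) = (2*U)/(U + (U**2 + 2*U)) = (2*U)/(U**2 + 3*U) = 2*U/(U**2 + 3*U))
l = 21673789/166 (l = (2/(3 - 335) + 130911) - 346 = (2/(-332) + 130911) - 346 = (2*(-1/332) + 130911) - 346 = (-1/166 + 130911) - 346 = 21731225/166 - 346 = 21673789/166 ≈ 1.3057e+5)
l + B(-183) = 21673789/166 + 0 = 21673789/166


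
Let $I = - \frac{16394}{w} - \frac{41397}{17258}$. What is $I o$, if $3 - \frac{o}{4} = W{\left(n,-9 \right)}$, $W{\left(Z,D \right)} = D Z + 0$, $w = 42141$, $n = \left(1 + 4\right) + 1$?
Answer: $- \frac{77042667902}{121211563} \approx -635.6$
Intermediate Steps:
$n = 6$ ($n = 5 + 1 = 6$)
$W{\left(Z,D \right)} = D Z$
$o = 228$ ($o = 12 - 4 \left(\left(-9\right) 6\right) = 12 - -216 = 12 + 216 = 228$)
$I = - \frac{2027438629}{727269378}$ ($I = - \frac{16394}{42141} - \frac{41397}{17258} = - \frac{2027438629}{727269378} \approx -2.7877$)
$I o = \left(- \frac{2027438629}{727269378}\right) 228 = - \frac{77042667902}{121211563}$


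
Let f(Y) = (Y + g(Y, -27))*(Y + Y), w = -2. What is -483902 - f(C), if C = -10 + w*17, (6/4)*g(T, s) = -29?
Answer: -1468426/3 ≈ -4.8948e+5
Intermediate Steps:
g(T, s) = -58/3 (g(T, s) = (⅔)*(-29) = -58/3)
C = -44 (C = -10 - 2*17 = -10 - 34 = -44)
f(Y) = 2*Y*(-58/3 + Y) (f(Y) = (Y - 58/3)*(Y + Y) = (-58/3 + Y)*(2*Y) = 2*Y*(-58/3 + Y))
-483902 - f(C) = -483902 - 2*(-44)*(-58 + 3*(-44))/3 = -483902 - 2*(-44)*(-58 - 132)/3 = -483902 - 2*(-44)*(-190)/3 = -483902 - 1*16720/3 = -483902 - 16720/3 = -1468426/3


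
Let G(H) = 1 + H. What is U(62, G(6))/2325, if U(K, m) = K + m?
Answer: 23/775 ≈ 0.029677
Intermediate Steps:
U(62, G(6))/2325 = (62 + (1 + 6))/2325 = (62 + 7)*(1/2325) = 69*(1/2325) = 23/775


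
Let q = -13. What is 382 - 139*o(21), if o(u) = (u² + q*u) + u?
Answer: -25889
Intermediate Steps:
o(u) = u² - 12*u (o(u) = (u² - 13*u) + u = u² - 12*u)
382 - 139*o(21) = 382 - 2919*(-12 + 21) = 382 - 2919*9 = 382 - 139*189 = 382 - 26271 = -25889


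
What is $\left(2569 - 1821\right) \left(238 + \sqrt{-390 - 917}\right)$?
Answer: $178024 + 748 i \sqrt{1307} \approx 1.7802 \cdot 10^{5} + 27042.0 i$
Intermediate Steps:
$\left(2569 - 1821\right) \left(238 + \sqrt{-390 - 917}\right) = 748 \left(238 + \sqrt{-1307}\right) = 748 \left(238 + i \sqrt{1307}\right) = 178024 + 748 i \sqrt{1307}$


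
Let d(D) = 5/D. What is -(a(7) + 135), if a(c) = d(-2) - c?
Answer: -251/2 ≈ -125.50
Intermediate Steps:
a(c) = -5/2 - c (a(c) = 5/(-2) - c = 5*(-½) - c = -5/2 - c)
-(a(7) + 135) = -((-5/2 - 1*7) + 135) = -((-5/2 - 7) + 135) = -(-19/2 + 135) = -1*251/2 = -251/2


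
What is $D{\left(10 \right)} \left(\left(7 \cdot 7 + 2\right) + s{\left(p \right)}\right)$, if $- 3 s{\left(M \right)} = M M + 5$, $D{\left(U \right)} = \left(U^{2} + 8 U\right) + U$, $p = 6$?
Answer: $\frac{21280}{3} \approx 7093.3$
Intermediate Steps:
$D{\left(U \right)} = U^{2} + 9 U$
$s{\left(M \right)} = - \frac{5}{3} - \frac{M^{2}}{3}$ ($s{\left(M \right)} = - \frac{M M + 5}{3} = - \frac{M^{2} + 5}{3} = - \frac{5 + M^{2}}{3} = - \frac{5}{3} - \frac{M^{2}}{3}$)
$D{\left(10 \right)} \left(\left(7 \cdot 7 + 2\right) + s{\left(p \right)}\right) = 10 \left(9 + 10\right) \left(\left(7 \cdot 7 + 2\right) - \left(\frac{5}{3} + \frac{6^{2}}{3}\right)\right) = 10 \cdot 19 \left(\left(49 + 2\right) - \frac{41}{3}\right) = 190 \left(51 - \frac{41}{3}\right) = 190 \cdot \frac{112}{3} = \frac{21280}{3}$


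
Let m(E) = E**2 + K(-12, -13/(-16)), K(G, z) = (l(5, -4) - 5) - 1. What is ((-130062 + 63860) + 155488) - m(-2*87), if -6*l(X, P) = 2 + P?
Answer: 177047/3 ≈ 59016.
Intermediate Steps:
l(X, P) = -1/3 - P/6 (l(X, P) = -(2 + P)/6 = -1/3 - P/6)
K(G, z) = -17/3 (K(G, z) = ((-1/3 - 1/6*(-4)) - 5) - 1 = ((-1/3 + 2/3) - 5) - 1 = (1/3 - 5) - 1 = -14/3 - 1 = -17/3)
m(E) = -17/3 + E**2 (m(E) = E**2 - 17/3 = -17/3 + E**2)
((-130062 + 63860) + 155488) - m(-2*87) = ((-130062 + 63860) + 155488) - (-17/3 + (-2*87)**2) = (-66202 + 155488) - (-17/3 + (-174)**2) = 89286 - (-17/3 + 30276) = 89286 - 1*90811/3 = 89286 - 90811/3 = 177047/3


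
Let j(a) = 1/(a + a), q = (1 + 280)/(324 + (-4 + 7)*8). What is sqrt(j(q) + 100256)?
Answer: sqrt(7916362910)/281 ≈ 316.63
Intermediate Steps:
q = 281/348 (q = 281/(324 + 3*8) = 281/(324 + 24) = 281/348 ≈ 0.80747)
j(a) = 1/(2*a)
sqrt(j(q) + 100256) = sqrt(1/(2*(281/348)) + 100256) = sqrt((1/2)*(348/281) + 100256) = sqrt(174/281 + 100256) = sqrt(28172110/281) = sqrt(7916362910)/281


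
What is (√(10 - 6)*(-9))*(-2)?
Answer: 36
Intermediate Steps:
(√(10 - 6)*(-9))*(-2) = (√4*(-9))*(-2) = (2*(-9))*(-2) = -18*(-2) = 36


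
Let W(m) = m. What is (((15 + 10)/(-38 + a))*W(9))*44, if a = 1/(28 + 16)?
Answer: -145200/557 ≈ -260.68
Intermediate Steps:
a = 1/44 ≈ 0.022727
(((15 + 10)/(-38 + a))*W(9))*44 = (((15 + 10)/(-38 + 1/44))*9)*44 = ((25/(-1671/44))*9)*44 = ((25*(-44/1671))*9)*44 = -1100/1671*9*44 = -3300/557*44 = -145200/557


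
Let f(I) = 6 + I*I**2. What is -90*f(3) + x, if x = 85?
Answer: -2885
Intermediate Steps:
f(I) = 6 + I**3
-90*f(3) + x = -90*(6 + 3**3) + 85 = -90*(6 + 27) + 85 = -90*33 + 85 = -2970 + 85 = -2885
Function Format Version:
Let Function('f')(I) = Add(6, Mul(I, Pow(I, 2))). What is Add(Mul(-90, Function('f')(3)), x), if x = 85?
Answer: -2885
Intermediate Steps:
Function('f')(I) = Add(6, Pow(I, 3))
Add(Mul(-90, Function('f')(3)), x) = Add(Mul(-90, Add(6, Pow(3, 3))), 85) = Add(Mul(-90, Add(6, 27)), 85) = Add(Mul(-90, 33), 85) = Add(-2970, 85) = -2885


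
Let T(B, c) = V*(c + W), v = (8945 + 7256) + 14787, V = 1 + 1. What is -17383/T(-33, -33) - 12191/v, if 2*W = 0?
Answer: 268929899/1022604 ≈ 262.99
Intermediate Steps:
W = 0 (W = (½)*0 = 0)
V = 2
v = 30988 (v = 16201 + 14787 = 30988)
T(B, c) = 2*c (T(B, c) = 2*(c + 0) = 2*c)
-17383/T(-33, -33) - 12191/v = -17383/(2*(-33)) - 12191/30988 = -17383/(-66) - 12191*1/30988 = -17383*(-1/66) - 12191/30988 = 17383/66 - 12191/30988 = 268929899/1022604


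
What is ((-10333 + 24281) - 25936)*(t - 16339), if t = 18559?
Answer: -26613360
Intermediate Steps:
((-10333 + 24281) - 25936)*(t - 16339) = ((-10333 + 24281) - 25936)*(18559 - 16339) = (13948 - 25936)*2220 = -11988*2220 = -26613360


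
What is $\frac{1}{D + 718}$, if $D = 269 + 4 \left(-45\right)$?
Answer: $\frac{1}{807} \approx 0.0012392$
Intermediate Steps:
$D = 89$ ($D = 269 - 180 = 89$)
$\frac{1}{D + 718} = \frac{1}{89 + 718} = \frac{1}{807}$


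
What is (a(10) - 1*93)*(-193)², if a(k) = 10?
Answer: -3091667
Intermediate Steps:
(a(10) - 1*93)*(-193)² = (10 - 1*93)*(-193)² = (10 - 93)*37249 = -83*37249 = -3091667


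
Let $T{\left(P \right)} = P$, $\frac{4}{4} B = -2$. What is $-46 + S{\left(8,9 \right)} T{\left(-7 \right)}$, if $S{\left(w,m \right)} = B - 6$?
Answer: $10$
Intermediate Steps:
$B = -2$
$S{\left(w,m \right)} = -8$ ($S{\left(w,m \right)} = -2 - 6 = -8$)
$-46 + S{\left(8,9 \right)} T{\left(-7 \right)} = -46 - -56 = -46 + 56 = 10$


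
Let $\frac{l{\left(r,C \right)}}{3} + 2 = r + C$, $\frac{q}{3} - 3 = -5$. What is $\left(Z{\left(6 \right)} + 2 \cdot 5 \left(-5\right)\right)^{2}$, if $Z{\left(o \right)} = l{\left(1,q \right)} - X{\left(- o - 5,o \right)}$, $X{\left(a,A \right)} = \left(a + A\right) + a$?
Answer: $3025$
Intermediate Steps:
$q = -6$ ($q = 9 + 3 \left(-5\right) = 9 - 15 = -6$)
$X{\left(a,A \right)} = A + 2 a$ ($X{\left(a,A \right)} = \left(A + a\right) + a = A + 2 a$)
$l{\left(r,C \right)} = -6 + 3 C + 3 r$ ($l{\left(r,C \right)} = -6 + 3 \left(r + C\right) = -6 + 3 \left(C + r\right) = -6 + \left(3 C + 3 r\right) = -6 + 3 C + 3 r$)
$Z{\left(o \right)} = -11 + o$ ($Z{\left(o \right)} = \left(-6 + 3 \left(-6\right) + 3 \cdot 1\right) - \left(o + 2 \left(- o - 5\right)\right) = \left(-6 - 18 + 3\right) - \left(o + 2 \left(-5 - o\right)\right) = -21 - \left(o - \left(10 + 2 o\right)\right) = -21 - \left(-10 - o\right) = -21 + \left(10 + o\right) = -11 + o$)
$\left(Z{\left(6 \right)} + 2 \cdot 5 \left(-5\right)\right)^{2} = \left(\left(-11 + 6\right) + 2 \cdot 5 \left(-5\right)\right)^{2} = \left(-5 + 10 \left(-5\right)\right)^{2} = \left(-5 - 50\right)^{2} = \left(-55\right)^{2} = 3025$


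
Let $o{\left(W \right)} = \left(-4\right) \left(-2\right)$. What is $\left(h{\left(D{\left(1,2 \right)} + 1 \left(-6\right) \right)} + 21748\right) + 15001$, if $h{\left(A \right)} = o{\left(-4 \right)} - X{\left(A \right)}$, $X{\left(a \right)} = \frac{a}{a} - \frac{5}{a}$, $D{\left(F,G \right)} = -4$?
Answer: $\frac{73511}{2} \approx 36756.0$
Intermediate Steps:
$X{\left(a \right)} = 1 - \frac{5}{a}$
$o{\left(W \right)} = 8$
$h{\left(A \right)} = 8 - \frac{-5 + A}{A}$
$\left(h{\left(D{\left(1,2 \right)} + 1 \left(-6\right) \right)} + 21748\right) + 15001 = \left(\left(7 + \frac{5}{-4 + 1 \left(-6\right)}\right) + 21748\right) + 15001 = \left(\left(7 + \frac{5}{-4 - 6}\right) + 21748\right) + 15001 = \left(\left(7 + \frac{5}{-10}\right) + 21748\right) + 15001 = \left(\left(7 + 5 \left(- \frac{1}{10}\right)\right) + 21748\right) + 15001 = \left(\left(7 - \frac{1}{2}\right) + 21748\right) + 15001 = \left(\frac{13}{2} + 21748\right) + 15001 = \frac{43509}{2} + 15001 = \frac{73511}{2}$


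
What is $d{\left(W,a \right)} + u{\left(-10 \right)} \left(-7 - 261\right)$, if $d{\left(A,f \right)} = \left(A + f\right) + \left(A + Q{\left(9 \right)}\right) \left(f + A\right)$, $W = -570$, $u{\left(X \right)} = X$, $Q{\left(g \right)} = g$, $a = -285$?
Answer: $481480$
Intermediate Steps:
$d{\left(A,f \right)} = A + f + \left(9 + A\right) \left(A + f\right)$ ($d{\left(A,f \right)} = \left(A + f\right) + \left(A + 9\right) \left(f + A\right) = \left(A + f\right) + \left(9 + A\right) \left(A + f\right) = A + f + \left(9 + A\right) \left(A + f\right)$)
$d{\left(W,a \right)} + u{\left(-10 \right)} \left(-7 - 261\right) = \left(\left(-570\right)^{2} + 10 \left(-570\right) + 10 \left(-285\right) - -162450\right) - 10 \left(-7 - 261\right) = \left(324900 - 5700 - 2850 + 162450\right) - -2680 = 478800 + 2680 = 481480$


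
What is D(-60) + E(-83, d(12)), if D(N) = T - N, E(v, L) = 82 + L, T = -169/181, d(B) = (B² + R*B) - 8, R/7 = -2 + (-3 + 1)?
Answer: -10667/181 ≈ -58.934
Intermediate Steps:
R = -28 (R = 7*(-2 + (-3 + 1)) = 7*(-2 - 2) = 7*(-4) = -28)
d(B) = -8 + B² - 28*B (d(B) = (B² - 28*B) - 8 = -8 + B² - 28*B)
T = -169/181 (T = -169*1/181 = -169/181 ≈ -0.93370)
D(N) = -169/181 - N
D(-60) + E(-83, d(12)) = (-169/181 - 1*(-60)) + (82 + (-8 + 12² - 28*12)) = (-169/181 + 60) + (82 + (-8 + 144 - 336)) = 10691/181 + (82 - 200) = 10691/181 - 118 = -10667/181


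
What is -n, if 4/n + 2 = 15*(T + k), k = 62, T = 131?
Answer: -4/2893 ≈ -0.0013826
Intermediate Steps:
n = 4/2893 (n = 4/(-2 + 15*(131 + 62)) = 4/(-2 + 15*193) = 4/(-2 + 2895) = 4/2893 ≈ 0.0013826)
-n = -1*4/2893 = -4/2893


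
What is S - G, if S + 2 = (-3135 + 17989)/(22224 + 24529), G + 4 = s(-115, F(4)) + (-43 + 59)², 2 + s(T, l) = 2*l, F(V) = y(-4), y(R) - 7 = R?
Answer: -1721060/6679 ≈ -257.68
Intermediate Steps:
y(R) = 7 + R
F(V) = 3 (F(V) = 7 - 4 = 3)
s(T, l) = -2 + 2*l
G = 256 (G = -4 + ((-2 + 2*3) + (-43 + 59)²) = -4 + ((-2 + 6) + 16²) = -4 + (4 + 256) = -4 + 260 = 256)
S = -11236/6679 (S = -2 + (-3135 + 17989)/(22224 + 24529) = -2 + 14854/46753 = -2 + 14854*(1/46753) = -2 + 2122/6679 = -11236/6679 ≈ -1.6823)
S - G = -11236/6679 - 1*256 = -11236/6679 - 256 = -1721060/6679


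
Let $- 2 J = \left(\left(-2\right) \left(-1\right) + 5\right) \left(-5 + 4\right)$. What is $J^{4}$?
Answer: $\frac{2401}{16} \approx 150.06$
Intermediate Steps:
$J = \frac{7}{2}$ ($J = - \frac{\left(\left(-2\right) \left(-1\right) + 5\right) \left(-5 + 4\right)}{2} = - \frac{\left(2 + 5\right) \left(-1\right)}{2} = - \frac{7 \left(-1\right)}{2} = \left(- \frac{1}{2}\right) \left(-7\right) = \frac{7}{2} \approx 3.5$)
$J^{4} = \left(\frac{7}{2}\right)^{4} = \frac{2401}{16}$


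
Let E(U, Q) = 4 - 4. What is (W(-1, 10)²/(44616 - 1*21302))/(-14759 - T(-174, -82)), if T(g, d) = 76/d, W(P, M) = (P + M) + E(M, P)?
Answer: -3321/14106858434 ≈ -2.3542e-7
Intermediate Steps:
E(U, Q) = 0
W(P, M) = M + P (W(P, M) = (P + M) + 0 = (M + P) + 0 = M + P)
(W(-1, 10)²/(44616 - 1*21302))/(-14759 - T(-174, -82)) = ((10 - 1)²/(44616 - 1*21302))/(-14759 - 76/(-82)) = (9²/(44616 - 21302))/(-14759 - 76*(-1)/82) = (81/23314)/(-14759 - 1*(-38/41)) = (81*(1/23314))/(-14759 + 38/41) = 81/(23314*(-605081/41)) = (81/23314)*(-41/605081) = -3321/14106858434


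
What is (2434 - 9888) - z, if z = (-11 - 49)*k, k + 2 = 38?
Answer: -5294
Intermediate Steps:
k = 36 (k = -2 + 38 = 36)
z = -2160 (z = (-11 - 49)*36 = -60*36 = -2160)
(2434 - 9888) - z = (2434 - 9888) - 1*(-2160) = -7454 + 2160 = -5294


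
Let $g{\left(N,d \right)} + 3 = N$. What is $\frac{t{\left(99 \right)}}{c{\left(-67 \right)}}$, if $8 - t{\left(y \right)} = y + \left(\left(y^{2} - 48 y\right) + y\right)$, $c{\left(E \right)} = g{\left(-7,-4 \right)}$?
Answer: $\frac{5239}{10} \approx 523.9$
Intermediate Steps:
$g{\left(N,d \right)} = -3 + N$
$c{\left(E \right)} = -10$ ($c{\left(E \right)} = -3 - 7 = -10$)
$t{\left(y \right)} = 8 - y^{2} + 46 y$ ($t{\left(y \right)} = 8 - \left(y + \left(\left(y^{2} - 48 y\right) + y\right)\right) = 8 - \left(y + \left(y^{2} - 47 y\right)\right) = 8 - \left(y^{2} - 46 y\right) = 8 - y^{2} + 46 y$)
$\frac{t{\left(99 \right)}}{c{\left(-67 \right)}} = \frac{8 - 99^{2} + 46 \cdot 99}{-10} = \left(8 - 9801 + 4554\right) \left(- \frac{1}{10}\right) = \left(-5239\right) \left(- \frac{1}{10}\right) = \frac{5239}{10}$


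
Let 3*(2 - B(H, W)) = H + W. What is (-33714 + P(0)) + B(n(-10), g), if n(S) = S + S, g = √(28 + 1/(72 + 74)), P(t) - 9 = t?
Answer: -101089/3 - √596994/438 ≈ -33698.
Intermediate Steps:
P(t) = 9 + t
g = √596994/146 (g = √(28 + 1/146) = √(4089/146) = √596994/146 ≈ 5.2922)
n(S) = 2*S
B(H, W) = 2 - H/3 - W/3 (B(H, W) = 2 - (H + W)/3 = 2 + (-H/3 - W/3) = 2 - H/3 - W/3)
(-33714 + P(0)) + B(n(-10), g) = (-33714 + (9 + 0)) + (2 - 2*(-10)/3 - √596994/438) = (-33714 + 9) + (2 - ⅓*(-20) - √596994/438) = -33705 + (2 + 20/3 - √596994/438) = -33705 + (26/3 - √596994/438) = -101089/3 - √596994/438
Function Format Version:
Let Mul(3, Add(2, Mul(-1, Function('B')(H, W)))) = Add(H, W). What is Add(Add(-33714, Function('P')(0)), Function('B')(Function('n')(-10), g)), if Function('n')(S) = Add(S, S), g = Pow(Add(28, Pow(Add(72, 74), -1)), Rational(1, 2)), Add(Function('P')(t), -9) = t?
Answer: Add(Rational(-101089, 3), Mul(Rational(-1, 438), Pow(596994, Rational(1, 2)))) ≈ -33698.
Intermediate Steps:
Function('P')(t) = Add(9, t)
g = Mul(Rational(1, 146), Pow(596994, Rational(1, 2))) (g = Pow(Add(28, Pow(146, -1)), Rational(1, 2)) = Pow(Add(28, Rational(1, 146)), Rational(1, 2)) = Pow(Rational(4089, 146), Rational(1, 2)) = Mul(Rational(1, 146), Pow(596994, Rational(1, 2))) ≈ 5.2922)
Function('n')(S) = Mul(2, S)
Function('B')(H, W) = Add(2, Mul(Rational(-1, 3), H), Mul(Rational(-1, 3), W)) (Function('B')(H, W) = Add(2, Mul(Rational(-1, 3), Add(H, W))) = Add(2, Add(Mul(Rational(-1, 3), H), Mul(Rational(-1, 3), W))) = Add(2, Mul(Rational(-1, 3), H), Mul(Rational(-1, 3), W)))
Add(Add(-33714, Function('P')(0)), Function('B')(Function('n')(-10), g)) = Add(Add(-33714, Add(9, 0)), Add(2, Mul(Rational(-1, 3), Mul(2, -10)), Mul(Rational(-1, 3), Mul(Rational(1, 146), Pow(596994, Rational(1, 2)))))) = Add(Add(-33714, 9), Add(2, Mul(Rational(-1, 3), -20), Mul(Rational(-1, 438), Pow(596994, Rational(1, 2))))) = Add(-33705, Add(2, Rational(20, 3), Mul(Rational(-1, 438), Pow(596994, Rational(1, 2))))) = Add(-33705, Add(Rational(26, 3), Mul(Rational(-1, 438), Pow(596994, Rational(1, 2))))) = Add(Rational(-101089, 3), Mul(Rational(-1, 438), Pow(596994, Rational(1, 2))))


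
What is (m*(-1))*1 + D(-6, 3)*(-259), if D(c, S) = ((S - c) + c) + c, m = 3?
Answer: 774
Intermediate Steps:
D(c, S) = S + c
(m*(-1))*1 + D(-6, 3)*(-259) = (3*(-1))*1 + (3 - 6)*(-259) = -3*1 - 3*(-259) = -3 + 777 = 774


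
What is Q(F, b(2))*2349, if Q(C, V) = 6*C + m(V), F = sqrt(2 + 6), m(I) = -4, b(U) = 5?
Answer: -9396 + 28188*sqrt(2) ≈ 30468.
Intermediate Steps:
F = 2*sqrt(2) (F = sqrt(8) = 2*sqrt(2) ≈ 2.8284)
Q(C, V) = -4 + 6*C (Q(C, V) = 6*C - 4 = -4 + 6*C)
Q(F, b(2))*2349 = (-4 + 6*(2*sqrt(2)))*2349 = (-4 + 12*sqrt(2))*2349 = -9396 + 28188*sqrt(2)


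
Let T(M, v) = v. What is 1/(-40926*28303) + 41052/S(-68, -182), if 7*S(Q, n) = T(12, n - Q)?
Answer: -2919841521829/1158328578 ≈ -2520.7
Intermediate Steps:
S(Q, n) = -Q/7 + n/7 (S(Q, n) = (n - Q)/7 = -Q/7 + n/7)
1/(-40926*28303) + 41052/S(-68, -182) = 1/(-40926*28303) + 41052/(-⅐*(-68) + (⅐)*(-182)) = -1/40926*1/28303 + 41052/(68/7 - 26) = -1/1158328578 + 41052/(-114/7) = -1/1158328578 + 41052*(-7/114) = -1/1158328578 - 47894/19 = -2919841521829/1158328578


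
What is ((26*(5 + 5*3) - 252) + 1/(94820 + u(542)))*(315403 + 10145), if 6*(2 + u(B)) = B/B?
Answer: 49635528104664/568909 ≈ 8.7247e+7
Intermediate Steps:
u(B) = -11/6 (u(B) = -2 + (B/B)/6 = -2 + (⅙)*1 = -2 + ⅙ = -11/6)
((26*(5 + 5*3) - 252) + 1/(94820 + u(542)))*(315403 + 10145) = ((26*(5 + 5*3) - 252) + 1/(94820 - 11/6))*(315403 + 10145) = ((26*(5 + 15) - 252) + 1/(568909/6))*325548 = ((26*20 - 252) + 6/568909)*325548 = ((520 - 252) + 6/568909)*325548 = (268 + 6/568909)*325548 = (152467618/568909)*325548 = 49635528104664/568909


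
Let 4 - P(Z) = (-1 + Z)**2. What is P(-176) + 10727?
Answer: -20598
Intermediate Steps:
P(Z) = 4 - (-1 + Z)**2
P(-176) + 10727 = (4 - (-1 - 176)**2) + 10727 = (4 - 1*(-177)**2) + 10727 = (4 - 1*31329) + 10727 = (4 - 31329) + 10727 = -31325 + 10727 = -20598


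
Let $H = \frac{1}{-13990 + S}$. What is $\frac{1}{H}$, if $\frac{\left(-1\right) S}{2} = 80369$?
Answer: $-174728$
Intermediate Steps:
$S = -160738$ ($S = \left(-2\right) 80369 = -160738$)
$H = - \frac{1}{174728}$ ($H = \frac{1}{-13990 - 160738} = \frac{1}{-174728} = - \frac{1}{174728} \approx -5.7232 \cdot 10^{-6}$)
$\frac{1}{H} = \frac{1}{- \frac{1}{174728}} = -174728$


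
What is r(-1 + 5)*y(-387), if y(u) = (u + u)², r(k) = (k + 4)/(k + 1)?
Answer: 4792608/5 ≈ 9.5852e+5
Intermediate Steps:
r(k) = (4 + k)/(1 + k)
y(u) = 4*u² (y(u) = (2*u)² = 4*u²)
r(-1 + 5)*y(-387) = ((4 + (-1 + 5))/(1 + (-1 + 5)))*(4*(-387)²) = ((4 + 4)/(1 + 4))*(4*149769) = (8/5)*599076 = 4792608/5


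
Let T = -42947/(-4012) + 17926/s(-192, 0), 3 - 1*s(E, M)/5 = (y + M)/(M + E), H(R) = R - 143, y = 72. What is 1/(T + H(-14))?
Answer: 541620/496116401 ≈ 0.0010917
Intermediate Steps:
H(R) = -143 + R
s(E, M) = 15 - 5*(72 + M)/(E + M) (s(E, M) = 15 - 5*(72 + M)/(M + E) = 15 - 5*(72 + M)/(E + M))
T = 581150741/541620 (T = -42947/(-4012) + 17926/((5*(-72 + 2*0 + 3*(-192))/(-192 + 0))) = -42947*(-1/4012) + 17926/((5*(-72 + 0 - 576)/(-192))) = 42947/4012 + 17926/((5*(-1/192)*(-648))) = 42947/4012 + 17926/(135/8) = 42947/4012 + 17926*(8/135) = 42947/4012 + 143408/135 = 581150741/541620 ≈ 1073.0)
1/(T + H(-14)) = 1/(581150741/541620 + (-143 - 14)) = 1/(581150741/541620 - 157) = 1/(496116401/541620) = 541620/496116401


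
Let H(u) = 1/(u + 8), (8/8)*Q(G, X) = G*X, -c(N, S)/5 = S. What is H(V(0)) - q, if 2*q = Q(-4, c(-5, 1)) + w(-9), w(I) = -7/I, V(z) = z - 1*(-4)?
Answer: -371/36 ≈ -10.306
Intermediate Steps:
c(N, S) = -5*S
Q(G, X) = G*X
V(z) = 4 + z (V(z) = z + 4 = 4 + z)
H(u) = 1/(8 + u)
q = 187/18 (q = (-(-20) - 7/(-9))/2 = (-4*(-5) - 7*(-⅑))/2 = (20 + 7/9)/2 = (½)*(187/9) = 187/18 ≈ 10.389)
H(V(0)) - q = 1/(8 + (4 + 0)) - 1*187/18 = 1/(8 + 4) - 187/18 = 1/12 - 187/18 = -371/36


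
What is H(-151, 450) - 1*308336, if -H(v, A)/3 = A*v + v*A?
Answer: 99364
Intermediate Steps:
H(v, A) = -6*A*v (H(v, A) = -3*(A*v + v*A) = -3*(A*v + A*v) = -6*A*v)
H(-151, 450) - 1*308336 = -6*450*(-151) - 1*308336 = 407700 - 308336 = 99364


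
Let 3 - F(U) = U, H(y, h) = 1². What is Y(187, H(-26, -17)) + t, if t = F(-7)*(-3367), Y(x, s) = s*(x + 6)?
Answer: -33477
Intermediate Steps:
H(y, h) = 1
F(U) = 3 - U
Y(x, s) = s*(6 + x)
t = -33670 (t = (3 - 1*(-7))*(-3367) = (3 + 7)*(-3367) = 10*(-3367) = -33670)
Y(187, H(-26, -17)) + t = 1*(6 + 187) - 33670 = 1*193 - 33670 = 193 - 33670 = -33477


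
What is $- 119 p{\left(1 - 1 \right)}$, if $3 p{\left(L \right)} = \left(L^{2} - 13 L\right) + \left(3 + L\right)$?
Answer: $-119$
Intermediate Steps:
$p{\left(L \right)} = 1 - 4 L + \frac{L^{2}}{3}$ ($p{\left(L \right)} = \frac{\left(L^{2} - 13 L\right) + \left(3 + L\right)}{3} = \frac{3 + L^{2} - 12 L}{3} = 1 - 4 L + \frac{L^{2}}{3}$)
$- 119 p{\left(1 - 1 \right)} = - 119 \left(1 - 4 \left(1 - 1\right) + \frac{\left(1 - 1\right)^{2}}{3}\right) = - 119 \left(1 - 0 + \frac{0^{2}}{3}\right) = - 119 \left(1 + 0 + \frac{1}{3} \cdot 0\right) = - 119 \left(1 + 0 + 0\right) = \left(-119\right) 1 = -119$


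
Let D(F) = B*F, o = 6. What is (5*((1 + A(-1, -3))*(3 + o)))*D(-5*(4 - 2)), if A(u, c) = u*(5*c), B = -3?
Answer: 21600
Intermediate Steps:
A(u, c) = 5*c*u
D(F) = -3*F
(5*((1 + A(-1, -3))*(3 + o)))*D(-5*(4 - 2)) = (5*((1 + 5*(-3)*(-1))*(3 + 6)))*(-(-15)*(4 - 2)) = (5*((1 + 15)*9))*(-(-15)*2) = (5*(16*9))*(-3*(-10)) = (5*144)*30 = 720*30 = 21600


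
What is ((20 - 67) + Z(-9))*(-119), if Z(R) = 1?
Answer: 5474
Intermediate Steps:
((20 - 67) + Z(-9))*(-119) = ((20 - 67) + 1)*(-119) = (-47 + 1)*(-119) = -46*(-119) = 5474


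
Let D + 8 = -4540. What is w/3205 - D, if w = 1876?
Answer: 14578216/3205 ≈ 4548.6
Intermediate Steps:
D = -4548 (D = -8 - 4540 = -4548)
w/3205 - D = 1876/3205 - 1*(-4548) = 1876*(1/3205) + 4548 = 1876/3205 + 4548 = 14578216/3205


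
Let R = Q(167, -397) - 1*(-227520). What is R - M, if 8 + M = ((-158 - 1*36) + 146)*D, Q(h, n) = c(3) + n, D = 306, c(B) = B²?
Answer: 241828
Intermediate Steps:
Q(h, n) = 9 + n (Q(h, n) = 3² + n = 9 + n)
M = -14696 (M = -8 + ((-158 - 1*36) + 146)*306 = -8 + ((-158 - 36) + 146)*306 = -8 + (-194 + 146)*306 = -8 - 48*306 = -8 - 14688 = -14696)
R = 227132 (R = (9 - 397) - 1*(-227520) = -388 + 227520 = 227132)
R - M = 227132 - 1*(-14696) = 227132 + 14696 = 241828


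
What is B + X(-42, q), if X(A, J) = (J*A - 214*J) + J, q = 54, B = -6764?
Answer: -20534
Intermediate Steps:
X(A, J) = -213*J + A*J (X(A, J) = (A*J - 214*J) + J = (-214*J + A*J) + J = -213*J + A*J)
B + X(-42, q) = -6764 + 54*(-213 - 42) = -6764 + 54*(-255) = -6764 - 13770 = -20534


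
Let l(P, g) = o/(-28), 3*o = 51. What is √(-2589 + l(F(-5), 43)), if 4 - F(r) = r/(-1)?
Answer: I*√507563/14 ≈ 50.888*I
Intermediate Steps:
o = 17 (o = (⅓)*51 = 17)
F(r) = 4 + r (F(r) = 4 - r/(-1) = 4 - r*(-1) = 4 - (-1)*r = 4 + r)
l(P, g) = -17/28 (l(P, g) = 17/(-28) = 17*(-1/28) = -17/28)
√(-2589 + l(F(-5), 43)) = √(-2589 - 17/28) = √(-72509/28) = I*√507563/14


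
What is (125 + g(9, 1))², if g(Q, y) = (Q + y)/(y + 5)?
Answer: 144400/9 ≈ 16044.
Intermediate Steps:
g(Q, y) = (Q + y)/(5 + y)
(125 + g(9, 1))² = (125 + (9 + 1)/(5 + 1))² = (125 + 10/6)² = (125 + (⅙)*10)² = (125 + 5/3)² = (380/3)² = 144400/9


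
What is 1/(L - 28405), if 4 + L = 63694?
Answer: 1/35285 ≈ 2.8341e-5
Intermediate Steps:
L = 63690 (L = -4 + 63694 = 63690)
1/(L - 28405) = 1/(63690 - 28405) = 1/35285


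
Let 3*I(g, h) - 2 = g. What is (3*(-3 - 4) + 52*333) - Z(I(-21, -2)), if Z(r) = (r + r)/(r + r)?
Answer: 17294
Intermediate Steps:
I(g, h) = ⅔ + g/3
Z(r) = 1 (Z(r) = (2*r)/((2*r)) = (2*r)*(1/(2*r)) = 1)
(3*(-3 - 4) + 52*333) - Z(I(-21, -2)) = (3*(-3 - 4) + 52*333) - 1*1 = (3*(-7) + 17316) - 1 = (-21 + 17316) - 1 = 17295 - 1 = 17294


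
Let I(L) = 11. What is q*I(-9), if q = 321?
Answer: 3531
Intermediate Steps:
q*I(-9) = 321*11 = 3531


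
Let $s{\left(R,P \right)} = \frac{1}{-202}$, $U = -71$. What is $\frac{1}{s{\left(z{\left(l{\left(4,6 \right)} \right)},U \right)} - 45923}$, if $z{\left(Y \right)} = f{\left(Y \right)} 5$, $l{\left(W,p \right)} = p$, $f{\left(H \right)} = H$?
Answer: $- \frac{202}{9276447} \approx -2.1776 \cdot 10^{-5}$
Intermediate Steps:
$z{\left(Y \right)} = 5 Y$ ($z{\left(Y \right)} = Y 5 = 5 Y$)
$s{\left(R,P \right)} = - \frac{1}{202}$
$\frac{1}{s{\left(z{\left(l{\left(4,6 \right)} \right)},U \right)} - 45923} = \frac{1}{- \frac{1}{202} - 45923} = \frac{1}{- \frac{9276447}{202}} = - \frac{202}{9276447}$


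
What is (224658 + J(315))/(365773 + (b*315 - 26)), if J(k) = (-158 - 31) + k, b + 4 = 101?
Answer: 112392/198151 ≈ 0.56720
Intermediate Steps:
b = 97 (b = -4 + 101 = 97)
J(k) = -189 + k
(224658 + J(315))/(365773 + (b*315 - 26)) = (224658 + (-189 + 315))/(365773 + (97*315 - 26)) = (224658 + 126)/(365773 + (30555 - 26)) = 224784/(365773 + 30529) = 224784/396302 = 224784*(1/396302) = 112392/198151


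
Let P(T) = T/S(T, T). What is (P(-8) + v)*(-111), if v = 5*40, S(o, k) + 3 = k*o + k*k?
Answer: -2774112/125 ≈ -22193.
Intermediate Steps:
S(o, k) = -3 + k² + k*o (S(o, k) = -3 + (k*o + k*k) = -3 + (k*o + k²) = -3 + (k² + k*o) = -3 + k² + k*o)
P(T) = T/(-3 + 2*T²) (P(T) = T/(-3 + T² + T*T) = T/(-3 + T² + T²) = T/(-3 + 2*T²))
v = 200
(P(-8) + v)*(-111) = (-8/(-3 + 2*(-8)²) + 200)*(-111) = (-8/(-3 + 2*64) + 200)*(-111) = (-8/(-3 + 128) + 200)*(-111) = (-8/125 + 200)*(-111) = (24992/125)*(-111) = -2774112/125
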